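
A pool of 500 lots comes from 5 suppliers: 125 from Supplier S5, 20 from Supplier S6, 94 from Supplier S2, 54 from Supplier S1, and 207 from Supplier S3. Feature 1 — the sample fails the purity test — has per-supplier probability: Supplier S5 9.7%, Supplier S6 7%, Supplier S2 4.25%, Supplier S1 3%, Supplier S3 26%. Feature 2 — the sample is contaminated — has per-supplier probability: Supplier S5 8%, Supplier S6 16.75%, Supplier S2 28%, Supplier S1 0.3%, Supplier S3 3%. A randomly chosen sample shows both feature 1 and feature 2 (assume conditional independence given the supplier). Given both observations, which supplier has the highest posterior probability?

Compute prior × likelihood for every hypothesis:
  Supplier S5: 0.25 × 0.097 × 0.08 = 0.00194
  Supplier S6: 0.04 × 0.07 × 0.1675 = 0.000469
  Supplier S2: 0.188 × 0.0425 × 0.28 = 0.0022372
  Supplier S1: 0.108 × 0.03 × 0.003 = 0.00000972
  Supplier S3: 0.414 × 0.26 × 0.03 = 0.0032292
Sum = 0.00788512.
Largest term belongs to Supplier S3, so Supplier S3 is most probable.

Supplier S3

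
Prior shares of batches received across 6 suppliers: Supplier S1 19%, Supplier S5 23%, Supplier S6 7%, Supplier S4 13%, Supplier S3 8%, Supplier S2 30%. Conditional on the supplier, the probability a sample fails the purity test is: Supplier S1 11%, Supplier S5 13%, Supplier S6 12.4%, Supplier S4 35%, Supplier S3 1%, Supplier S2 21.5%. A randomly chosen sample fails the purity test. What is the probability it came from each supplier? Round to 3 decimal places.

Supplier S1 0.123, Supplier S5 0.176, Supplier S6 0.051, Supplier S4 0.267, Supplier S3 0.005, Supplier S2 0.379

Prior × likelihood for each hypothesis:
  Supplier S1: 0.19 × 0.11 = 0.0209
  Supplier S5: 0.23 × 0.13 = 0.0299
  Supplier S6: 0.07 × 0.124 = 0.00868
  Supplier S4: 0.13 × 0.35 = 0.0455
  Supplier S3: 0.08 × 0.01 = 0.0008
  Supplier S2: 0.3 × 0.215 = 0.0645
Normalizing constant = 0.17028.
P(Supplier S1 | off-spec) = 0.0209/0.17028 ≈ 0.123
P(Supplier S5 | off-spec) = 0.0299/0.17028 ≈ 0.176
P(Supplier S6 | off-spec) = 0.00868/0.17028 ≈ 0.051
P(Supplier S4 | off-spec) = 0.0455/0.17028 ≈ 0.267
P(Supplier S3 | off-spec) = 0.0008/0.17028 ≈ 0.005
P(Supplier S2 | off-spec) = 0.0645/0.17028 ≈ 0.379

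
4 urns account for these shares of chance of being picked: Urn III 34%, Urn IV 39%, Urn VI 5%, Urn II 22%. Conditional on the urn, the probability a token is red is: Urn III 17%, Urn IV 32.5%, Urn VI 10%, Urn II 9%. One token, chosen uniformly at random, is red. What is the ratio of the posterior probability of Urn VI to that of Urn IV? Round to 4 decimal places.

By Bayes' rule, posterior ∝ prior × likelihood:
  Urn III: 0.34 × 0.17 = 0.0578
  Urn IV: 0.39 × 0.325 = 0.12675
  Urn VI: 0.05 × 0.1 = 0.005
  Urn II: 0.22 × 0.09 = 0.0198
Total = 0.20935.
The ratio is 0.005 / 0.12675 (the normalizer cancels) = 0.0394.

0.0394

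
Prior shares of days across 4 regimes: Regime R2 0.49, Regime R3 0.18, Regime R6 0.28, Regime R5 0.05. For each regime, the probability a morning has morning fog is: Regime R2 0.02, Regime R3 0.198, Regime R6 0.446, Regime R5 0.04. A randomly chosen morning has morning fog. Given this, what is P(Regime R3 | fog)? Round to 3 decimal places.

Prior × likelihood for each hypothesis:
  Regime R2: 0.49 × 0.02 = 0.0098
  Regime R3: 0.18 × 0.198 = 0.03564
  Regime R6: 0.28 × 0.446 = 0.12488
  Regime R5: 0.05 × 0.04 = 0.002
Sum = 0.17232.
P(Regime R3 | evidence) = 0.03564 / 0.17232 ≈ 0.207.

0.207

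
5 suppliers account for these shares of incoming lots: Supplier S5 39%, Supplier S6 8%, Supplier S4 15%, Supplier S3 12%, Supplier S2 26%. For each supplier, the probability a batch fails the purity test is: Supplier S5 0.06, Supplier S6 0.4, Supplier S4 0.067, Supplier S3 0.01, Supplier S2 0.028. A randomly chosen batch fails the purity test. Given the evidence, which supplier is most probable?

Supplier S6

Compute prior × likelihood for every hypothesis:
  Supplier S5: 0.39 × 0.06 = 0.0234
  Supplier S6: 0.08 × 0.4 = 0.032
  Supplier S4: 0.15 × 0.067 = 0.01005
  Supplier S3: 0.12 × 0.01 = 0.0012
  Supplier S2: 0.26 × 0.028 = 0.00728
Sum = 0.07393.
Largest term belongs to Supplier S6, so Supplier S6 is most probable.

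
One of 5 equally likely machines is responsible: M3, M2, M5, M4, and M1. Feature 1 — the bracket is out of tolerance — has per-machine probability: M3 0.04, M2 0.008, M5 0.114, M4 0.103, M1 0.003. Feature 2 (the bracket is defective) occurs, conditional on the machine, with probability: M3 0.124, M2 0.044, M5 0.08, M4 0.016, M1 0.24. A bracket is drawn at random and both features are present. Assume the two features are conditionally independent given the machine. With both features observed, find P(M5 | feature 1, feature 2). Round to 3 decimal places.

0.543

Since the prior is uniform, the posterior is proportional to the likelihood:
  M3: 0.04 × 0.124 = 0.00496
  M2: 0.008 × 0.044 = 0.000352
  M5: 0.114 × 0.08 = 0.00912
  M4: 0.103 × 0.016 = 0.001648
  M1: 0.003 × 0.24 = 0.00072
Sum = 0.0168.
P(M5 | evidence) = 0.00912 / 0.0168 ≈ 0.543.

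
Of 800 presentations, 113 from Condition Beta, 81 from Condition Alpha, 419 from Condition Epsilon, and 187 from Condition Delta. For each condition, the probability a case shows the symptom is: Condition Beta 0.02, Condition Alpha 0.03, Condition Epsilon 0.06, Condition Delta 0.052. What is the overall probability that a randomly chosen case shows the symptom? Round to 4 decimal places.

Unnormalized posteriors (prior × likelihood):
  Condition Beta: 0.14125 × 0.02 = 0.002825
  Condition Alpha: 0.10125 × 0.03 = 0.0030375
  Condition Epsilon: 0.52375 × 0.06 = 0.031425
  Condition Delta: 0.23375 × 0.052 = 0.012155
P(symptomatic) = 0.002825 + 0.0030375 + 0.031425 + 0.012155 = 0.0494425 → 0.0494.

0.0494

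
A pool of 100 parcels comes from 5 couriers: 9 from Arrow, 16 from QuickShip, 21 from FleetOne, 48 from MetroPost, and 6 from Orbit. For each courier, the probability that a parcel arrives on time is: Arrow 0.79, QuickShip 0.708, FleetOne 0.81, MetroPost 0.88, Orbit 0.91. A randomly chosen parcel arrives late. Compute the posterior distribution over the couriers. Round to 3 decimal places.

Arrow 0.112, QuickShip 0.277, FleetOne 0.237, MetroPost 0.342, Orbit 0.032

Taking complements, P(late | each) = Arrow 0.21, QuickShip 0.292, FleetOne 0.19, MetroPost 0.12, Orbit 0.09.
By Bayes' rule, posterior ∝ prior × likelihood:
  Arrow: 0.09 × 0.21 = 0.0189
  QuickShip: 0.16 × 0.292 = 0.04672
  FleetOne: 0.21 × 0.19 = 0.0399
  MetroPost: 0.48 × 0.12 = 0.0576
  Orbit: 0.06 × 0.09 = 0.0054
Total = 0.16852.
P(Arrow | late) = 0.0189/0.16852 ≈ 0.112
P(QuickShip | late) = 0.04672/0.16852 ≈ 0.277
P(FleetOne | late) = 0.0399/0.16852 ≈ 0.237
P(MetroPost | late) = 0.0576/0.16852 ≈ 0.342
P(Orbit | late) = 0.0054/0.16852 ≈ 0.032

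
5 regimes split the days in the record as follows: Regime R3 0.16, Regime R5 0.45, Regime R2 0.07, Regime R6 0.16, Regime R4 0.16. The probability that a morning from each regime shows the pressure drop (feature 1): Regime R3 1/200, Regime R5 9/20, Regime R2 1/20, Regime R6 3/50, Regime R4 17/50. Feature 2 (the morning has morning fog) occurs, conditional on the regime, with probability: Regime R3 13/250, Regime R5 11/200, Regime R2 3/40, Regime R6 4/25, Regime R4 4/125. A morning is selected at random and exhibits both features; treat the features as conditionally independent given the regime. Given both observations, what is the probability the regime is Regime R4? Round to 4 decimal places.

0.1183

Compute prior × likelihood for every hypothesis:
  Regime R3: 0.16 × 0.005 × 0.052 = 0.0000416
  Regime R5: 0.45 × 0.45 × 0.055 = 0.0111375
  Regime R2: 0.07 × 0.05 × 0.075 = 0.0002625
  Regime R6: 0.16 × 0.06 × 0.16 = 0.001536
  Regime R4: 0.16 × 0.34 × 0.032 = 0.0017408
Sum = 0.0147184.
P(Regime R4 | evidence) = 0.0017408 / 0.0147184 ≈ 0.1183.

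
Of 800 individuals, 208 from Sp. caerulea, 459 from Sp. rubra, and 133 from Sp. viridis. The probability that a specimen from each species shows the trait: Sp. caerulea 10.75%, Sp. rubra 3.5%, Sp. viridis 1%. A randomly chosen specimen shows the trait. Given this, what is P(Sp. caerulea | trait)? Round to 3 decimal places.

Unnormalized posteriors (prior × likelihood):
  Sp. caerulea: 0.26 × 0.1075 = 0.02795
  Sp. rubra: 0.57375 × 0.035 = 0.02008125
  Sp. viridis: 0.16625 × 0.01 = 0.0016625
Total = 0.04969375.
P(Sp. caerulea | evidence) = 0.02795 / 0.04969375 ≈ 0.562.

0.562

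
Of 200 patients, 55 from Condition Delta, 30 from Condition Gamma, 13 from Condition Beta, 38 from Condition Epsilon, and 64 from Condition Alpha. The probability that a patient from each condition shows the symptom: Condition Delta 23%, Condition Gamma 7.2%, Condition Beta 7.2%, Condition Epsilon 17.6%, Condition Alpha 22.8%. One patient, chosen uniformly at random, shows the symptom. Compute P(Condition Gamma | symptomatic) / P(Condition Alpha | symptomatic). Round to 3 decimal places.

Prior × likelihood for each hypothesis:
  Condition Delta: 0.275 × 0.23 = 0.06325
  Condition Gamma: 0.15 × 0.072 = 0.0108
  Condition Beta: 0.065 × 0.072 = 0.00468
  Condition Epsilon: 0.19 × 0.176 = 0.03344
  Condition Alpha: 0.32 × 0.228 = 0.07296
Total = 0.18513.
The ratio is 0.0108 / 0.07296 (the normalizer cancels) = 0.148.

0.148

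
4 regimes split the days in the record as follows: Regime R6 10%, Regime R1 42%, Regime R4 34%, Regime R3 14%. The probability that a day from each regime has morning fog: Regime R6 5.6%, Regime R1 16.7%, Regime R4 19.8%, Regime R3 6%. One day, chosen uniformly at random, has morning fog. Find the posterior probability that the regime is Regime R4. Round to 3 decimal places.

By Bayes' rule, posterior ∝ prior × likelihood:
  Regime R6: 0.1 × 0.056 = 0.0056
  Regime R1: 0.42 × 0.167 = 0.07014
  Regime R4: 0.34 × 0.198 = 0.06732
  Regime R3: 0.14 × 0.06 = 0.0084
Sum = 0.15146.
P(Regime R4 | evidence) = 0.06732 / 0.15146 ≈ 0.444.

0.444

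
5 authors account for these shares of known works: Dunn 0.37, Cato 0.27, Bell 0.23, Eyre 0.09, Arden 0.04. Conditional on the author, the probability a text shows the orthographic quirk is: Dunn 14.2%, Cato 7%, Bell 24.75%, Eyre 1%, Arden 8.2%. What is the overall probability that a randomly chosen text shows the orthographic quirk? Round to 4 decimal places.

0.1325

Prior × likelihood for each hypothesis:
  Dunn: 0.37 × 0.142 = 0.05254
  Cato: 0.27 × 0.07 = 0.0189
  Bell: 0.23 × 0.2475 = 0.056925
  Eyre: 0.09 × 0.01 = 0.0009
  Arden: 0.04 × 0.082 = 0.00328
P(quirk) = 0.05254 + 0.0189 + 0.056925 + 0.0009 + 0.00328 = 0.132545 → 0.1325.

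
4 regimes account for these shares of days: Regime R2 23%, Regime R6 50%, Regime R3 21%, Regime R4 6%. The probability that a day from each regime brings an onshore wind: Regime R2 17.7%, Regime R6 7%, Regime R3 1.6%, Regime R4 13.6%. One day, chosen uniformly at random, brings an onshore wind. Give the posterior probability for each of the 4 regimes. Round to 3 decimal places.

Regime R2 0.467, Regime R6 0.401, Regime R3 0.039, Regime R4 0.094

Prior × likelihood for each hypothesis:
  Regime R2: 0.23 × 0.177 = 0.04071
  Regime R6: 0.5 × 0.07 = 0.035
  Regime R3: 0.21 × 0.016 = 0.00336
  Regime R4: 0.06 × 0.136 = 0.00816
Sum = 0.08723.
P(Regime R2 | onshore) = 0.04071/0.08723 ≈ 0.467
P(Regime R6 | onshore) = 0.035/0.08723 ≈ 0.401
P(Regime R3 | onshore) = 0.00336/0.08723 ≈ 0.039
P(Regime R4 | onshore) = 0.00816/0.08723 ≈ 0.094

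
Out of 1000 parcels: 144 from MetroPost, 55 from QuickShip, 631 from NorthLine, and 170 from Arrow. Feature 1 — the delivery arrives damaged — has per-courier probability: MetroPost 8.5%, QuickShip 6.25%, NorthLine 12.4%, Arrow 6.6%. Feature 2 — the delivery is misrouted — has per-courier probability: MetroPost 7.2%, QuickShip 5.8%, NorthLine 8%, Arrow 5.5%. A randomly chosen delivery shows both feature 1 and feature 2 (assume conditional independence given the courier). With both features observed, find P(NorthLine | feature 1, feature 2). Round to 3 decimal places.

0.787

Compute prior × likelihood for every hypothesis:
  MetroPost: 0.144 × 0.085 × 0.072 = 0.00088128
  QuickShip: 0.055 × 0.0625 × 0.058 = 0.000199375
  NorthLine: 0.631 × 0.124 × 0.08 = 0.00625952
  Arrow: 0.17 × 0.066 × 0.055 = 0.0006171
Sum = 0.007957275.
P(NorthLine | evidence) = 0.00625952 / 0.007957275 ≈ 0.787.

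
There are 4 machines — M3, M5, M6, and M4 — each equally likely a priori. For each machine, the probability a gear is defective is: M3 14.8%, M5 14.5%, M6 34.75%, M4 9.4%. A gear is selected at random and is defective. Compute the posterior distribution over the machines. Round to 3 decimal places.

With a uniform prior (1/4 each), posterior ∝ likelihood:
  M3: 0.148
  M5: 0.145
  M6: 0.3475
  M4: 0.094
Total = 0.7345.
P(M3 | defective) = 0.148/0.7345 ≈ 0.201
P(M5 | defective) = 0.145/0.7345 ≈ 0.197
P(M6 | defective) = 0.3475/0.7345 ≈ 0.473
P(M4 | defective) = 0.094/0.7345 ≈ 0.128

M3 0.201, M5 0.197, M6 0.473, M4 0.128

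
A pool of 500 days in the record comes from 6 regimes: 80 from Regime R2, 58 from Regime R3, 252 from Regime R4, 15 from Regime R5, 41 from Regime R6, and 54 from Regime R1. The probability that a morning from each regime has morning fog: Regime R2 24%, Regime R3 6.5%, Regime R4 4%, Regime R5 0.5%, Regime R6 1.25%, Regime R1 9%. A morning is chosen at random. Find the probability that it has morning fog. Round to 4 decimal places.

By Bayes' rule, posterior ∝ prior × likelihood:
  Regime R2: 0.16 × 0.24 = 0.0384
  Regime R3: 0.116 × 0.065 = 0.00754
  Regime R4: 0.504 × 0.04 = 0.02016
  Regime R5: 0.03 × 0.005 = 0.00015
  Regime R6: 0.082 × 0.0125 = 0.001025
  Regime R1: 0.108 × 0.09 = 0.00972
P(fog) = 0.0384 + 0.00754 + 0.02016 + 0.00015 + 0.001025 + 0.00972 = 0.076995 → 0.0770.

0.0770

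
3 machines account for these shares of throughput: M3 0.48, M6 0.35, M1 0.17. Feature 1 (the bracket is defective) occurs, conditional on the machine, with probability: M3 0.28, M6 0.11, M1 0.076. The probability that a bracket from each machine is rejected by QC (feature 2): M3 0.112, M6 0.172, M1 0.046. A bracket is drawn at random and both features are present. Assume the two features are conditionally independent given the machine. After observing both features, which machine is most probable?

M3

Unnormalized posteriors (prior × likelihood):
  M3: 0.48 × 0.28 × 0.112 = 0.0150528
  M6: 0.35 × 0.11 × 0.172 = 0.006622
  M1: 0.17 × 0.076 × 0.046 = 0.00059432
Total = 0.02226912.
Largest term belongs to M3, so M3 is most probable.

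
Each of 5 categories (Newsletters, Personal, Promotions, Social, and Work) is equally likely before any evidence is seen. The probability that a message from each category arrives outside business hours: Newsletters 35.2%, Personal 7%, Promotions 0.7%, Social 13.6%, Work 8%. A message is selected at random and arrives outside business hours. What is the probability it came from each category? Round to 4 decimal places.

Since the prior is uniform, the posterior is proportional to the likelihood:
  Newsletters: 0.352
  Personal: 0.07
  Promotions: 0.007
  Social: 0.136
  Work: 0.08
Sum = 0.645.
P(Newsletters | off-hours) = 0.352/0.645 ≈ 0.5457
P(Personal | off-hours) = 0.07/0.645 ≈ 0.1085
P(Promotions | off-hours) = 0.007/0.645 ≈ 0.0109
P(Social | off-hours) = 0.136/0.645 ≈ 0.2109
P(Work | off-hours) = 0.08/0.645 ≈ 0.1240

Newsletters 0.5457, Personal 0.1085, Promotions 0.0109, Social 0.2109, Work 0.1240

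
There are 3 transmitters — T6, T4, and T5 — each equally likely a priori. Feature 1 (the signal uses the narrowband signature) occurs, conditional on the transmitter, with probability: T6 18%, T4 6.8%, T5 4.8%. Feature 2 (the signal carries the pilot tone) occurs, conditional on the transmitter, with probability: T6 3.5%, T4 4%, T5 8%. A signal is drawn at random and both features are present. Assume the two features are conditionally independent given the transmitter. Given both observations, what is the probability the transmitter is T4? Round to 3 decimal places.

With a uniform prior (1/3 each), posterior ∝ likelihood:
  T6: 0.18 × 0.035 = 0.0063
  T4: 0.068 × 0.04 = 0.00272
  T5: 0.048 × 0.08 = 0.00384
Normalizing constant = 0.01286.
P(T4 | evidence) = 0.00272 / 0.01286 ≈ 0.212.

0.212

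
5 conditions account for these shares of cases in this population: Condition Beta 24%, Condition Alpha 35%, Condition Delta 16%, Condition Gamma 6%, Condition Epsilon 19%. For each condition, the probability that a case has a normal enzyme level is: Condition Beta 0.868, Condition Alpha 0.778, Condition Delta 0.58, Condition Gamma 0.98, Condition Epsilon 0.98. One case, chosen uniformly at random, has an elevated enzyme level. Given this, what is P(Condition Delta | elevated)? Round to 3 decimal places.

0.370

Taking complements, P(elevated | each) = Condition Beta 0.132, Condition Alpha 0.222, Condition Delta 0.42, Condition Gamma 0.02, Condition Epsilon 0.02.
Unnormalized posteriors (prior × likelihood):
  Condition Beta: 0.24 × 0.132 = 0.03168
  Condition Alpha: 0.35 × 0.222 = 0.0777
  Condition Delta: 0.16 × 0.42 = 0.0672
  Condition Gamma: 0.06 × 0.02 = 0.0012
  Condition Epsilon: 0.19 × 0.02 = 0.0038
Normalizing constant = 0.18158.
P(Condition Delta | evidence) = 0.0672 / 0.18158 ≈ 0.370.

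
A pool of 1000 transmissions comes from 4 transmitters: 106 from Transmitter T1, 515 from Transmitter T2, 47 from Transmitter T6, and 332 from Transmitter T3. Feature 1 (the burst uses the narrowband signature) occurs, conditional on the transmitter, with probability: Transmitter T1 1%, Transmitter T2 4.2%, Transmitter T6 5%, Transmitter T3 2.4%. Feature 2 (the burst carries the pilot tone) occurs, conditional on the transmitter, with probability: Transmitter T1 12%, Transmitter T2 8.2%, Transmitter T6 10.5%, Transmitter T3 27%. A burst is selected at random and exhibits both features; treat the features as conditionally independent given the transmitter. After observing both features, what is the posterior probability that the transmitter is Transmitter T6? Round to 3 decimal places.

0.057

By Bayes' rule, posterior ∝ prior × likelihood:
  Transmitter T1: 0.106 × 0.01 × 0.12 = 0.0001272
  Transmitter T2: 0.515 × 0.042 × 0.082 = 0.00177366
  Transmitter T6: 0.047 × 0.05 × 0.105 = 0.00024675
  Transmitter T3: 0.332 × 0.024 × 0.27 = 0.00215136
Sum = 0.00429897.
P(Transmitter T6 | evidence) = 0.00024675 / 0.00429897 ≈ 0.057.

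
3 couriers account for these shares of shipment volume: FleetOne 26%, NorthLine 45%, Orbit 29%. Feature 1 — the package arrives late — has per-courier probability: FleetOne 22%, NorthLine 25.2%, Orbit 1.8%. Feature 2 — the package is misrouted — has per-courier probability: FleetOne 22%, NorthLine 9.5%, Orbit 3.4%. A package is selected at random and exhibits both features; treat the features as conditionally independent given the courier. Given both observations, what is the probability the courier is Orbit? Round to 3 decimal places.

0.008

Compute prior × likelihood for every hypothesis:
  FleetOne: 0.26 × 0.22 × 0.22 = 0.012584
  NorthLine: 0.45 × 0.252 × 0.095 = 0.010773
  Orbit: 0.29 × 0.018 × 0.034 = 0.00017748
Normalizing constant = 0.02353448.
P(Orbit | evidence) = 0.00017748 / 0.02353448 ≈ 0.008.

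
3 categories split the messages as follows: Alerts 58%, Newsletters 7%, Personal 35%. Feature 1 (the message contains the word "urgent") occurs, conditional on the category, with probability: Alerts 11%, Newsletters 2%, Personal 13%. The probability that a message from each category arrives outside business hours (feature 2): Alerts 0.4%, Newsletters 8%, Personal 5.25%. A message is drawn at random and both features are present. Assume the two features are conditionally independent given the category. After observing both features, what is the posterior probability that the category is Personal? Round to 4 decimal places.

By Bayes' rule, posterior ∝ prior × likelihood:
  Alerts: 0.58 × 0.11 × 0.004 = 0.0002552
  Newsletters: 0.07 × 0.02 × 0.08 = 0.000112
  Personal: 0.35 × 0.13 × 0.0525 = 0.00238875
Sum = 0.00275595.
P(Personal | evidence) = 0.00238875 / 0.00275595 ≈ 0.8668.

0.8668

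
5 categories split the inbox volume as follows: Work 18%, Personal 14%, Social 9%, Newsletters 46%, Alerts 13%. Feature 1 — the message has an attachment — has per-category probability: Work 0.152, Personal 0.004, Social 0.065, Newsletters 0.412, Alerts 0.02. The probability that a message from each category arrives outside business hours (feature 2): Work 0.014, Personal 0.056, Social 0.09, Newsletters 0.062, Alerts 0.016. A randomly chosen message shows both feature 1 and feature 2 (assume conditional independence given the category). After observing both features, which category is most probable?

By Bayes' rule, posterior ∝ prior × likelihood:
  Work: 0.18 × 0.152 × 0.014 = 0.00038304
  Personal: 0.14 × 0.004 × 0.056 = 0.00003136
  Social: 0.09 × 0.065 × 0.09 = 0.0005265
  Newsletters: 0.46 × 0.412 × 0.062 = 0.01175024
  Alerts: 0.13 × 0.02 × 0.016 = 0.0000416
Sum = 0.01273274.
Largest term belongs to Newsletters, so Newsletters is most probable.

Newsletters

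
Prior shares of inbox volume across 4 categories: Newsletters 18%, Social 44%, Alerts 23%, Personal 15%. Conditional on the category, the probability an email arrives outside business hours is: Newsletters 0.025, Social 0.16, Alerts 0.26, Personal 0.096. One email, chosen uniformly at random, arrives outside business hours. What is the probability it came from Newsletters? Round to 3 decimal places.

Unnormalized posteriors (prior × likelihood):
  Newsletters: 0.18 × 0.025 = 0.0045
  Social: 0.44 × 0.16 = 0.0704
  Alerts: 0.23 × 0.26 = 0.0598
  Personal: 0.15 × 0.096 = 0.0144
Normalizing constant = 0.1491.
P(Newsletters | evidence) = 0.0045 / 0.1491 ≈ 0.030.

0.030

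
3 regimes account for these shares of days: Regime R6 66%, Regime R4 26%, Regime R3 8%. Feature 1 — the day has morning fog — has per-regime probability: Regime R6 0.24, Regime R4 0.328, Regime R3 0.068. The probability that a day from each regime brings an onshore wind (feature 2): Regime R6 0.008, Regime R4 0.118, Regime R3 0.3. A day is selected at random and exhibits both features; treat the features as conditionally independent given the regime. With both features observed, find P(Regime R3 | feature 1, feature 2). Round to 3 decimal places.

0.126

Compute prior × likelihood for every hypothesis:
  Regime R6: 0.66 × 0.24 × 0.008 = 0.0012672
  Regime R4: 0.26 × 0.328 × 0.118 = 0.01006304
  Regime R3: 0.08 × 0.068 × 0.3 = 0.001632
Sum = 0.01296224.
P(Regime R3 | evidence) = 0.001632 / 0.01296224 ≈ 0.126.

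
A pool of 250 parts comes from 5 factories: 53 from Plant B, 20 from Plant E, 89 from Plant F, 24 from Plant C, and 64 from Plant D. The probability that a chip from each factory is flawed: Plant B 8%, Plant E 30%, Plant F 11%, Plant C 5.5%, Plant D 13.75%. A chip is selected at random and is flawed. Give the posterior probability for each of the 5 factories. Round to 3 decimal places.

By Bayes' rule, posterior ∝ prior × likelihood:
  Plant B: 0.212 × 0.08 = 0.01696
  Plant E: 0.08 × 0.3 = 0.024
  Plant F: 0.356 × 0.11 = 0.03916
  Plant C: 0.096 × 0.055 = 0.00528
  Plant D: 0.256 × 0.1375 = 0.0352
Sum = 0.1206.
P(Plant B | flawed) = 0.01696/0.1206 ≈ 0.141
P(Plant E | flawed) = 0.024/0.1206 ≈ 0.199
P(Plant F | flawed) = 0.03916/0.1206 ≈ 0.325
P(Plant C | flawed) = 0.00528/0.1206 ≈ 0.044
P(Plant D | flawed) = 0.0352/0.1206 ≈ 0.292
(Check: 0.141+0.199+0.325+0.044+0.292 = 1.001.)

Plant B 0.141, Plant E 0.199, Plant F 0.325, Plant C 0.044, Plant D 0.292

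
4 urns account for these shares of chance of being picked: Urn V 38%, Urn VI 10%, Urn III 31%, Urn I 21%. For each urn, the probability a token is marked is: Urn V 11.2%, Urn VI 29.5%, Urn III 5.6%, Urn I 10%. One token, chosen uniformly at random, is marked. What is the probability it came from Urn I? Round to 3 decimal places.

Prior × likelihood for each hypothesis:
  Urn V: 0.38 × 0.112 = 0.04256
  Urn VI: 0.1 × 0.295 = 0.0295
  Urn III: 0.31 × 0.056 = 0.01736
  Urn I: 0.21 × 0.1 = 0.021
Total = 0.11042.
P(Urn I | evidence) = 0.021 / 0.11042 ≈ 0.190.

0.190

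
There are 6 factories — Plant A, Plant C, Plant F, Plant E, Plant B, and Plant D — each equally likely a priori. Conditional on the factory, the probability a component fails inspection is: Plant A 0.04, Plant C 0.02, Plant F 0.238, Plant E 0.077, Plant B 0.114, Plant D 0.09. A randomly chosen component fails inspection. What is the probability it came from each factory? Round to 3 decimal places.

With a uniform prior (1/6 each), posterior ∝ likelihood:
  Plant A: 0.04
  Plant C: 0.02
  Plant F: 0.238
  Plant E: 0.077
  Plant B: 0.114
  Plant D: 0.09
Normalizing constant = 0.579.
P(Plant A | nonconforming) = 0.04/0.579 ≈ 0.069
P(Plant C | nonconforming) = 0.02/0.579 ≈ 0.035
P(Plant F | nonconforming) = 0.238/0.579 ≈ 0.411
P(Plant E | nonconforming) = 0.077/0.579 ≈ 0.133
P(Plant B | nonconforming) = 0.114/0.579 ≈ 0.197
P(Plant D | nonconforming) = 0.09/0.579 ≈ 0.155
(Check: 0.069+0.035+0.411+0.133+0.197+0.155 = 1.000.)

Plant A 0.069, Plant C 0.035, Plant F 0.411, Plant E 0.133, Plant B 0.197, Plant D 0.155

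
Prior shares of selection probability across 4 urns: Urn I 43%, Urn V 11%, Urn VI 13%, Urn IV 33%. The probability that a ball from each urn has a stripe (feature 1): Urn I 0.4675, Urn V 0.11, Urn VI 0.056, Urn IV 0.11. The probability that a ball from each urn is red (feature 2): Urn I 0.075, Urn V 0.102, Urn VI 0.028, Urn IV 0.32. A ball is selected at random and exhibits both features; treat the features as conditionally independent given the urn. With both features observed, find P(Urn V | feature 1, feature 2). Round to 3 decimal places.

Compute prior × likelihood for every hypothesis:
  Urn I: 0.43 × 0.4675 × 0.075 = 0.015076875
  Urn V: 0.11 × 0.11 × 0.102 = 0.0012342
  Urn VI: 0.13 × 0.056 × 0.028 = 0.00020384
  Urn IV: 0.33 × 0.11 × 0.32 = 0.011616
Sum = 0.028130915.
P(Urn V | evidence) = 0.0012342 / 0.028130915 ≈ 0.044.

0.044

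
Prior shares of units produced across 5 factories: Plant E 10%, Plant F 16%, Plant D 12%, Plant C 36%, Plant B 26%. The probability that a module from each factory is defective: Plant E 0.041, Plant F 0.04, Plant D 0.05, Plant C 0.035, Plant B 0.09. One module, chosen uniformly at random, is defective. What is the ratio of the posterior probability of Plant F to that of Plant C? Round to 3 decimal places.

0.508

Unnormalized posteriors (prior × likelihood):
  Plant E: 0.1 × 0.041 = 0.0041
  Plant F: 0.16 × 0.04 = 0.0064
  Plant D: 0.12 × 0.05 = 0.006
  Plant C: 0.36 × 0.035 = 0.0126
  Plant B: 0.26 × 0.09 = 0.0234
Sum = 0.0525.
The ratio is 0.0064 / 0.0126 (the normalizer cancels) = 0.508.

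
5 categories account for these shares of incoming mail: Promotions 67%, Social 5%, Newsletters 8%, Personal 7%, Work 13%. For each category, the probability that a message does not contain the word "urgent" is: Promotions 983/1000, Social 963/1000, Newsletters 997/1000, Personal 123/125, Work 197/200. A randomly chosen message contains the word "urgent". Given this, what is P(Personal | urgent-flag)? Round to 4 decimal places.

0.0677

Taking complements, P(urgent-flag | each) = Promotions 0.017, Social 0.037, Newsletters 0.003, Personal 0.016, Work 0.015.
Unnormalized posteriors (prior × likelihood):
  Promotions: 0.67 × 0.017 = 0.01139
  Social: 0.05 × 0.037 = 0.00185
  Newsletters: 0.08 × 0.003 = 0.00024
  Personal: 0.07 × 0.016 = 0.00112
  Work: 0.13 × 0.015 = 0.00195
Normalizing constant = 0.01655.
P(Personal | evidence) = 0.00112 / 0.01655 ≈ 0.0677.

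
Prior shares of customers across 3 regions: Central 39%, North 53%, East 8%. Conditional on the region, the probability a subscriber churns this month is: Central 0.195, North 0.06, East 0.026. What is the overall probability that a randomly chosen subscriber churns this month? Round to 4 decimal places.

0.1099

Unnormalized posteriors (prior × likelihood):
  Central: 0.39 × 0.195 = 0.07605
  North: 0.53 × 0.06 = 0.0318
  East: 0.08 × 0.026 = 0.00208
P(churn) = 0.07605 + 0.0318 + 0.00208 = 0.10993 → 0.1099.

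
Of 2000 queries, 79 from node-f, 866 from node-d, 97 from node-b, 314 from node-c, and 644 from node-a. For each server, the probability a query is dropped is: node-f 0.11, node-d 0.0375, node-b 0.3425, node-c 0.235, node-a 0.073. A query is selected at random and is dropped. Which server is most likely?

node-c

Compute prior × likelihood for every hypothesis:
  node-f: 0.0395 × 0.11 = 0.004345
  node-d: 0.433 × 0.0375 = 0.0162375
  node-b: 0.0485 × 0.3425 = 0.01661125
  node-c: 0.157 × 0.235 = 0.036895
  node-a: 0.322 × 0.073 = 0.023506
Sum = 0.09759475.
Largest term belongs to node-c, so node-c is most probable.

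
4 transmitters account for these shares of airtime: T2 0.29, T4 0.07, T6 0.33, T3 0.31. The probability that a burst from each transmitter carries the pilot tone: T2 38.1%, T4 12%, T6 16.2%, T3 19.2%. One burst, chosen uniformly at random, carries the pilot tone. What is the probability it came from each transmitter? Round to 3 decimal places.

T2 0.477, T4 0.036, T6 0.231, T3 0.257

By Bayes' rule, posterior ∝ prior × likelihood:
  T2: 0.29 × 0.381 = 0.11049
  T4: 0.07 × 0.12 = 0.0084
  T6: 0.33 × 0.162 = 0.05346
  T3: 0.31 × 0.192 = 0.05952
Normalizing constant = 0.23187.
P(T2 | pilot) = 0.11049/0.23187 ≈ 0.477
P(T4 | pilot) = 0.0084/0.23187 ≈ 0.036
P(T6 | pilot) = 0.05346/0.23187 ≈ 0.231
P(T3 | pilot) = 0.05952/0.23187 ≈ 0.257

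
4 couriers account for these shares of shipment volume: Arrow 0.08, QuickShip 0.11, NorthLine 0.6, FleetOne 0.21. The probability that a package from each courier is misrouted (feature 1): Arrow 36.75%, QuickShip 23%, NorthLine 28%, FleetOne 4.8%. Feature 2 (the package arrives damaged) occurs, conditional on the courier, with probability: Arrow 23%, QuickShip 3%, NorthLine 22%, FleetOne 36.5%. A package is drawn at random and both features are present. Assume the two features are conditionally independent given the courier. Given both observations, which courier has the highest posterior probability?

NorthLine

Prior × likelihood for each hypothesis:
  Arrow: 0.08 × 0.3675 × 0.23 = 0.006762
  QuickShip: 0.11 × 0.23 × 0.03 = 0.000759
  NorthLine: 0.6 × 0.28 × 0.22 = 0.03696
  FleetOne: 0.21 × 0.048 × 0.365 = 0.0036792
Normalizing constant = 0.0481602.
Largest term belongs to NorthLine, so NorthLine is most probable.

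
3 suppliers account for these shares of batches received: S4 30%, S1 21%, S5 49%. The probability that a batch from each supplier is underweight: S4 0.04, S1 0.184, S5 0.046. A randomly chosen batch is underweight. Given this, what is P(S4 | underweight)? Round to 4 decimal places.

Unnormalized posteriors (prior × likelihood):
  S4: 0.3 × 0.04 = 0.012
  S1: 0.21 × 0.184 = 0.03864
  S5: 0.49 × 0.046 = 0.02254
Normalizing constant = 0.07318.
P(S4 | evidence) = 0.012 / 0.07318 ≈ 0.1640.

0.1640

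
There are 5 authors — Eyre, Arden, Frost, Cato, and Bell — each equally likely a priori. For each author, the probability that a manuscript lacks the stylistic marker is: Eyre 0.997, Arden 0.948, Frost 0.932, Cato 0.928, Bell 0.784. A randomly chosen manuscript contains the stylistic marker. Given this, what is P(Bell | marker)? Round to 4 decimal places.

0.5255

Taking complements, P(marker | each) = Eyre 0.003, Arden 0.052, Frost 0.068, Cato 0.072, Bell 0.216.
Since the prior is uniform, the posterior is proportional to the likelihood:
  Eyre: 0.003
  Arden: 0.052
  Frost: 0.068
  Cato: 0.072
  Bell: 0.216
Sum = 0.411.
P(Bell | evidence) = 0.216 / 0.411 ≈ 0.5255.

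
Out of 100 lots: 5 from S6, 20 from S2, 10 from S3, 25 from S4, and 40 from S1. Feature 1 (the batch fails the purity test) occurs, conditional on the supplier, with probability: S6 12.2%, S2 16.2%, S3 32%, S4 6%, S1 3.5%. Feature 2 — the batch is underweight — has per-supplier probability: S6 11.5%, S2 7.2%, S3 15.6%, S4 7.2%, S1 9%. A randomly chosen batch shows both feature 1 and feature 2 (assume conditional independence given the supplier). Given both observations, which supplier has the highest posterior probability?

S3

Compute prior × likelihood for every hypothesis:
  S6: 0.05 × 0.122 × 0.115 = 0.0007015
  S2: 0.2 × 0.162 × 0.072 = 0.0023328
  S3: 0.1 × 0.32 × 0.156 = 0.004992
  S4: 0.25 × 0.06 × 0.072 = 0.00108
  S1: 0.4 × 0.035 × 0.09 = 0.00126
Sum = 0.0103663.
Largest term belongs to S3, so S3 is most probable.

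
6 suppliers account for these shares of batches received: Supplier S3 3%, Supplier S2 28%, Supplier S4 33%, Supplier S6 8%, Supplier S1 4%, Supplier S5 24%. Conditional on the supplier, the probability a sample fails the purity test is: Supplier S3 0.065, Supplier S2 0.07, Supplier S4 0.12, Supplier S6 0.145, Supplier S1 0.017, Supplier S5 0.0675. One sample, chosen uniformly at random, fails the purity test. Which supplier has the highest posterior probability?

Prior × likelihood for each hypothesis:
  Supplier S3: 0.03 × 0.065 = 0.00195
  Supplier S2: 0.28 × 0.07 = 0.0196
  Supplier S4: 0.33 × 0.12 = 0.0396
  Supplier S6: 0.08 × 0.145 = 0.0116
  Supplier S1: 0.04 × 0.017 = 0.00068
  Supplier S5: 0.24 × 0.0675 = 0.0162
Total = 0.08963.
Largest term belongs to Supplier S4, so Supplier S4 is most probable.

Supplier S4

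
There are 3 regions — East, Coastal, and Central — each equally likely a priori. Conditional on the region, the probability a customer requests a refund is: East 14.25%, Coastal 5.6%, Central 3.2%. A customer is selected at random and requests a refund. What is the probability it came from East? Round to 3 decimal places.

With a uniform prior (1/3 each), posterior ∝ likelihood:
  East: 0.1425
  Coastal: 0.056
  Central: 0.032
Sum = 0.2305.
P(East | evidence) = 0.1425 / 0.2305 ≈ 0.618.

0.618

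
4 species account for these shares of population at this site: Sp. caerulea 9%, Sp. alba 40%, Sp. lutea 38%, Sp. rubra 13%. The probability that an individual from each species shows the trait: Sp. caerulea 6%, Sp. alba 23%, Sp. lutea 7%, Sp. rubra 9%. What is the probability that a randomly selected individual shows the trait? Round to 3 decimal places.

0.136

Compute prior × likelihood for every hypothesis:
  Sp. caerulea: 0.09 × 0.06 = 0.0054
  Sp. alba: 0.4 × 0.23 = 0.092
  Sp. lutea: 0.38 × 0.07 = 0.0266
  Sp. rubra: 0.13 × 0.09 = 0.0117
P(trait) = 0.0054 + 0.092 + 0.0266 + 0.0117 = 0.1357 → 0.136.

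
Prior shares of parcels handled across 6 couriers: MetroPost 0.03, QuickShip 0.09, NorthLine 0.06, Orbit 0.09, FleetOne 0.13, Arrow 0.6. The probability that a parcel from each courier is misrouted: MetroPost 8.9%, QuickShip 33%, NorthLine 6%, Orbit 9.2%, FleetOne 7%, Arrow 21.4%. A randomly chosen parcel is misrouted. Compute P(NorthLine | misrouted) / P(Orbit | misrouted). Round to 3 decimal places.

Unnormalized posteriors (prior × likelihood):
  MetroPost: 0.03 × 0.089 = 0.00267
  QuickShip: 0.09 × 0.33 = 0.0297
  NorthLine: 0.06 × 0.06 = 0.0036
  Orbit: 0.09 × 0.092 = 0.00828
  FleetOne: 0.13 × 0.07 = 0.0091
  Arrow: 0.6 × 0.214 = 0.1284
Normalizing constant = 0.18175.
The ratio is 0.0036 / 0.00828 (the normalizer cancels) = 0.435.

0.435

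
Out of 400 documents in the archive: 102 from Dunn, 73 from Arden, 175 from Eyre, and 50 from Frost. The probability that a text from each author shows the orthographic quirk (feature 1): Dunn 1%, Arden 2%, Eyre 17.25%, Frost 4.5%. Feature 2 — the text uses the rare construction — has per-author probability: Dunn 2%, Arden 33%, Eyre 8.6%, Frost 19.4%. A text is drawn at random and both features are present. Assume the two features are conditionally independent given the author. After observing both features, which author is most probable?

By Bayes' rule, posterior ∝ prior × likelihood:
  Dunn: 0.255 × 0.01 × 0.02 = 0.000051
  Arden: 0.1825 × 0.02 × 0.33 = 0.0012045
  Eyre: 0.4375 × 0.1725 × 0.086 = 0.0064903125
  Frost: 0.125 × 0.045 × 0.194 = 0.00109125
Normalizing constant = 0.0088370625.
Largest term belongs to Eyre, so Eyre is most probable.

Eyre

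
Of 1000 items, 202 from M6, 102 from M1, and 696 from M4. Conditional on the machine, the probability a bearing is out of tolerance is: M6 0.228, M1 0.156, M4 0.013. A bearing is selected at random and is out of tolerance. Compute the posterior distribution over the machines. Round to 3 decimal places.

M6 0.649, M1 0.224, M4 0.127

Unnormalized posteriors (prior × likelihood):
  M6: 0.202 × 0.228 = 0.046056
  M1: 0.102 × 0.156 = 0.015912
  M4: 0.696 × 0.013 = 0.009048
Total = 0.071016.
P(M6 | oversize) = 0.046056/0.071016 ≈ 0.649
P(M1 | oversize) = 0.015912/0.071016 ≈ 0.224
P(M4 | oversize) = 0.009048/0.071016 ≈ 0.127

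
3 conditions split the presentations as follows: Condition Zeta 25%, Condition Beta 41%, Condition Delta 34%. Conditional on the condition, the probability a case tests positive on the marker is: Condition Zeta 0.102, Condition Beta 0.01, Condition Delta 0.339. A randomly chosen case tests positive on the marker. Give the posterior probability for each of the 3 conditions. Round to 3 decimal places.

Condition Zeta 0.176, Condition Beta 0.028, Condition Delta 0.796

Prior × likelihood for each hypothesis:
  Condition Zeta: 0.25 × 0.102 = 0.0255
  Condition Beta: 0.41 × 0.01 = 0.0041
  Condition Delta: 0.34 × 0.339 = 0.11526
Normalizing constant = 0.14486.
P(Condition Zeta | marker-positive) = 0.0255/0.14486 ≈ 0.176
P(Condition Beta | marker-positive) = 0.0041/0.14486 ≈ 0.028
P(Condition Delta | marker-positive) = 0.11526/0.14486 ≈ 0.796
(Check: 0.176+0.028+0.796 = 1.000.)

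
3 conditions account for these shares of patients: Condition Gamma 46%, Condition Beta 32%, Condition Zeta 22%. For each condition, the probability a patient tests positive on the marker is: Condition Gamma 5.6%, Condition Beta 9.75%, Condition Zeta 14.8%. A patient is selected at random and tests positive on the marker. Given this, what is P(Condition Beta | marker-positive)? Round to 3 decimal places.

0.349

Unnormalized posteriors (prior × likelihood):
  Condition Gamma: 0.46 × 0.056 = 0.02576
  Condition Beta: 0.32 × 0.0975 = 0.0312
  Condition Zeta: 0.22 × 0.148 = 0.03256
Sum = 0.08952.
P(Condition Beta | evidence) = 0.0312 / 0.08952 ≈ 0.349.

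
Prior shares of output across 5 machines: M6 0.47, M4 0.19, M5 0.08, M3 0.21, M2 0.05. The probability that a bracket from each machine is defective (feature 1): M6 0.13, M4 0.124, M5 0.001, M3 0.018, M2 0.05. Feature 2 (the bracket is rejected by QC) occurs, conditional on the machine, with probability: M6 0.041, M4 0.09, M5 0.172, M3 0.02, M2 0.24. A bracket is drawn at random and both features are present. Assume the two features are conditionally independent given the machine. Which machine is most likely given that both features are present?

By Bayes' rule, posterior ∝ prior × likelihood:
  M6: 0.47 × 0.13 × 0.041 = 0.0025051
  M4: 0.19 × 0.124 × 0.09 = 0.0021204
  M5: 0.08 × 0.001 × 0.172 = 0.00001376
  M3: 0.21 × 0.018 × 0.02 = 0.0000756
  M2: 0.05 × 0.05 × 0.24 = 0.0006
Total = 0.00531486.
Largest term belongs to M6, so M6 is most probable.

M6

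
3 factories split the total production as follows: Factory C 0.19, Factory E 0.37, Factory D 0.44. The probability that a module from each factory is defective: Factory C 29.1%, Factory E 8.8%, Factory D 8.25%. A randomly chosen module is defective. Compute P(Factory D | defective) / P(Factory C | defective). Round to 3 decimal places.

0.657

By Bayes' rule, posterior ∝ prior × likelihood:
  Factory C: 0.19 × 0.291 = 0.05529
  Factory E: 0.37 × 0.088 = 0.03256
  Factory D: 0.44 × 0.0825 = 0.0363
Normalizing constant = 0.12415.
The ratio is 0.0363 / 0.05529 (the normalizer cancels) = 0.657.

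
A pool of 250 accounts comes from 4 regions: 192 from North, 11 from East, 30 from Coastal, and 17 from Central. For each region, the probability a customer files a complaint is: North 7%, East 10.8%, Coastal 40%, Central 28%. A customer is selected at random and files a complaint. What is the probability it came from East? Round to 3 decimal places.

0.038

Prior × likelihood for each hypothesis:
  North: 0.768 × 0.07 = 0.05376
  East: 0.044 × 0.108 = 0.004752
  Coastal: 0.12 × 0.4 = 0.048
  Central: 0.068 × 0.28 = 0.01904
Normalizing constant = 0.125552.
P(East | evidence) = 0.004752 / 0.125552 ≈ 0.038.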